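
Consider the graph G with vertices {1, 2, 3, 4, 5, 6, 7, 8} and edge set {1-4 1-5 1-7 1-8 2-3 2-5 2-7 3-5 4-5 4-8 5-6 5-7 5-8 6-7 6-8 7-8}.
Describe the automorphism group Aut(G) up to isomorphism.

the trivial group

The degree sequence is [4, 3, 2, 3, 7, 3, 5, 5]. Checking the degree-preserving permutations of the vertex set shows that none except the identity preserves every edge, so Aut(G) is trivial.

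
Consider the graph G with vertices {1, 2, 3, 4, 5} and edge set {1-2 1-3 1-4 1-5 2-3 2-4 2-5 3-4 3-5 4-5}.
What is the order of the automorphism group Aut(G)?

120

All 5 vertices are pairwise adjacent: G = K_5. Every bijection on the vertex set is an automorphism of K_5; hence Aut(K_5) ≅ S_5, order 120.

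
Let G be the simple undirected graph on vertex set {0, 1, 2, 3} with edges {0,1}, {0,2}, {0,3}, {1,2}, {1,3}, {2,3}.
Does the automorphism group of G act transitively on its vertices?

Every vertex has degree 3, so G is the complete graph K_4. Any permutation of the 4 vertices preserves K_4, so Aut(K_4) = S_4 of order 4! = 24. This group acts transitively on the 4 vertices.

Yes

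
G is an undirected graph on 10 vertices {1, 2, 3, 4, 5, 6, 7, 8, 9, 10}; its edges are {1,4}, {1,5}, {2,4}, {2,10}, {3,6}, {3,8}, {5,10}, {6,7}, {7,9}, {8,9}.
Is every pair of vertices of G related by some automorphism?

Yes

G has two connected components, {3, 6, 7, 8, 9} and {1, 2, 4, 5, 10}; each is 2-regular, so G = C_5 ⊔ C_5. Aut of a disjoint union of two copies of C_5 is the wreath product D_5 ≀ Z_2, of order 2·10² = 200. Under this action every vertex can be carried to every other, so G is vertex-transitive.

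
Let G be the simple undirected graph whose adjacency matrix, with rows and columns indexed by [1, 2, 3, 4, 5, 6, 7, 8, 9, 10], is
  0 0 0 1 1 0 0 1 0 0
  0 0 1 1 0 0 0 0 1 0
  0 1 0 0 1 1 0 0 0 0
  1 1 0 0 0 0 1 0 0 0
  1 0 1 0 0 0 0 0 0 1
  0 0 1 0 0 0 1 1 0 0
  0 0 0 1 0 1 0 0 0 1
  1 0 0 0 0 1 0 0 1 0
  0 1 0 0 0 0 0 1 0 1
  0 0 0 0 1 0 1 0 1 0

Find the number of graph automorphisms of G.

120

G is 3-regular on 10 vertices with no triangles and no 4-cycles (girth 5): this is the Petersen graph. Viewing the Petersen graph as the Kneser graph K(5,2) — vertices are 2-subsets of {1,…,5}, edges join disjoint pairs — its automorphisms are exactly the permutations of the 5-element set, so Aut ≅ S_5 of order 120.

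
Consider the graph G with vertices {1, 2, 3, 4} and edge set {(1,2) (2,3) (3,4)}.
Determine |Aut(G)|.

The degree sequence is [1, 2, 2, 1]; the two degree-1 vertices 1 and 4 are the ends of a path, so G = P_4. The only nontrivial automorphism of a path is the end-to-end reflection, so Aut(G) ≅ Z_2.

2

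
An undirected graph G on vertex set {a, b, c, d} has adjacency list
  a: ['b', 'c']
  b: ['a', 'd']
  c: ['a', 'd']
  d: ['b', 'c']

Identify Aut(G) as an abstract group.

the dihedral group of order 8

G is 2-regular and bipartite on 2^2 = 4 vertices with girth 4; it is the hypercube graph Q_2. The symmetry group of the 2-cube is the hyperoctahedral group B_2 = Z_2 ≀ S_2, of order 2^2·2! = 8.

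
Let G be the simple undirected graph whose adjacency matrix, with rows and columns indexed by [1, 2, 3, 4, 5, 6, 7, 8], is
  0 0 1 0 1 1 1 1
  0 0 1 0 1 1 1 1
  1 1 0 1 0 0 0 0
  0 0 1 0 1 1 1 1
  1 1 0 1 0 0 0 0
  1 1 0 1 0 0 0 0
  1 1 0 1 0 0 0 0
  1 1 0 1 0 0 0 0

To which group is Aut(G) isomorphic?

S_5 × S_3

The vertices split by degree into {1, 2, 4} (degree 5) and {3, 5, 6, 7, 8} (degree 3); every edge runs between the two parts, so G is the complete bipartite graph K_{3,5}. Automorphisms preserve the bipartition setwise (since the parts differ in size) and act as S_5 × S_3 within it; |Aut| = 720.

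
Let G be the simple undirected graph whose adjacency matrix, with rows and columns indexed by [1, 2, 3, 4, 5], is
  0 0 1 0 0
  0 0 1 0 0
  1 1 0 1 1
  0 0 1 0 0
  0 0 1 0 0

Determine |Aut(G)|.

Vertex 3 has degree 4 and every other vertex has degree 1, so G is the star K_{1,4} with centre 3. The 4 leaves are pairwise interchangeable while the centre is fixed, giving Aut(G) = S_4.

24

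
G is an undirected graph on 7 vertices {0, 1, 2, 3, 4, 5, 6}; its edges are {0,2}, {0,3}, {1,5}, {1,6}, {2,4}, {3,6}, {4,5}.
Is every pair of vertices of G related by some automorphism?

Every vertex has degree 2 and the graph is connected, so G is the 7-cycle C_7. The automorphisms of the 7-cycle are exactly the symmetries of a regular 7-gon: the dihedral group D_7, |D_7| = 14. Under this action every vertex can be carried to every other, so G is vertex-transitive.

Yes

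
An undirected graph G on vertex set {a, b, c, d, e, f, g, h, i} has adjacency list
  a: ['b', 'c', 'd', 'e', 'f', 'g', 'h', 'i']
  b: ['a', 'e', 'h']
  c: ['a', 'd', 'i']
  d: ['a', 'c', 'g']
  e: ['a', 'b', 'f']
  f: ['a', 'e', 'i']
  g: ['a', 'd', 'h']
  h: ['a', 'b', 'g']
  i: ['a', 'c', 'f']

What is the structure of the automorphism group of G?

the dihedral group of order 16

Vertex a is the unique vertex of degree 8; the remaining 8 vertices each have degree 3 and induce a cycle, so G is the wheel on 9 vertices with hub a. With the hub fixed, the remaining symmetry is that of the rim cycle C_8, giving the dihedral group D_8.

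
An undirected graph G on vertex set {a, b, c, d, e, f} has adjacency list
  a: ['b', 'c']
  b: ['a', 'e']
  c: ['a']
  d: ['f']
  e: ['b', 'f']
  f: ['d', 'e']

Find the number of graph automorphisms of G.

2

The degree sequence is [2, 2, 1, 1, 2, 2]; the two degree-1 vertices c and d are the ends of a path, so G = P_6. A path has exactly one nontrivial symmetry — reversal — giving Aut(G) of order 2.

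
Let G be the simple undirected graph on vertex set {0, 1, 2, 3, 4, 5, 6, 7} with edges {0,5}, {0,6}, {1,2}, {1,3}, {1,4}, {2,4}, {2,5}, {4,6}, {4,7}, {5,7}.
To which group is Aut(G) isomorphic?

{e}

Degrees alone do not determine every vertex (e.g. 0 and 6 both have degree 2), but their neighbour-degree multisets differ: N(0) has degrees [2, 3] while N(6) has degrees [2, 4]. Repeating this refinement separates all vertices, so the only automorphism is the identity.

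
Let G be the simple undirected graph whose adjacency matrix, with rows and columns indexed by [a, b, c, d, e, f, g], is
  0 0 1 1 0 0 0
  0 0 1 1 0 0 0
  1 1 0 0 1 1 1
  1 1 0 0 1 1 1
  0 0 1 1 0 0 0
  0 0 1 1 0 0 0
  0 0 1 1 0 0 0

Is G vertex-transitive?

No

Automorphisms preserve degree, but G has vertices of degree 2 and vertices of degree 5; no automorphism maps one to the other, so G is not vertex-transitive.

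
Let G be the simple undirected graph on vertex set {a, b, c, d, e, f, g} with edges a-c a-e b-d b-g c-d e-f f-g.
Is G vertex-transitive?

Every vertex has degree 2 and the graph is connected, so G is the 7-cycle C_7. The automorphisms of the 7-cycle are exactly the symmetries of a regular 7-gon: the dihedral group D_7, |D_7| = 14. This group acts transitively on the 7 vertices.

Yes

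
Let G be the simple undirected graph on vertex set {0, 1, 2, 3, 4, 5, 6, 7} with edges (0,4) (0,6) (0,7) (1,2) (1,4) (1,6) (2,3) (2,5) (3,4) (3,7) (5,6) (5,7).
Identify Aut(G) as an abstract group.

the hyperoctahedral group B_3

G is 3-regular and bipartite on 2^3 = 8 vertices with girth 4; it is the hypercube graph Q_3. The symmetry group of the 3-cube is the hyperoctahedral group B_3 = Z_2 ≀ S_3, of order 2^3·3! = 48.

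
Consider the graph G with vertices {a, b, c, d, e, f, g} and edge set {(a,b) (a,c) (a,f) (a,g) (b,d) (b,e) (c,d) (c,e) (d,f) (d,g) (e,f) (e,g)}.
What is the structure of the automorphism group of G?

The vertices split by degree into {a, d, e} (degree 4) and {b, c, f, g} (degree 3); every edge runs between the two parts, so G is the complete bipartite graph K_{3,4}. Automorphisms preserve the bipartition setwise (since the parts differ in size) and act as S_4 × S_3 within it; |Aut| = 144.

S_4 × S_3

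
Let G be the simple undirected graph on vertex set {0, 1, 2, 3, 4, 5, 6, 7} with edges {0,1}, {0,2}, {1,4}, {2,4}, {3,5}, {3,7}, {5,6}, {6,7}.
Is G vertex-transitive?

Yes

G has two connected components, {0, 1, 2, 4} and {3, 5, 6, 7}; each is 2-regular, so G = C_4 ⊔ C_4. Aut of a disjoint union of two copies of C_4 is the wreath product D_4 ≀ Z_2, of order 2·8² = 128. Under this action every vertex can be carried to every other, so G is vertex-transitive.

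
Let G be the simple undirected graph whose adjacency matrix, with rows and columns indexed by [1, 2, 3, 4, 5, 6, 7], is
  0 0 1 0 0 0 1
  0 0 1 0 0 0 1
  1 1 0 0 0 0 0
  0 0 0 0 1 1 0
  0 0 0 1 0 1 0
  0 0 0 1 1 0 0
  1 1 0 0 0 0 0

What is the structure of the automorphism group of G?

D_4 × D_3

G has two connected components, {1, 2, 3, 7} and {4, 5, 6}; each is 2-regular, so G = C_4 ⊔ C_3. No automorphism exchanges components of different sizes, hence Aut(G) is the direct product D_4 × D_3, order 48.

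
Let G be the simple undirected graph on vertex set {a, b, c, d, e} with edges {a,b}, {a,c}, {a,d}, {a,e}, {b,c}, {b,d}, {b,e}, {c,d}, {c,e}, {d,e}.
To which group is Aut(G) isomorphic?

Every vertex has degree 4, so G is the complete graph K_5. Every bijection on the vertex set is an automorphism of K_5; hence Aut(K_5) ≅ S_5, order 120.

the symmetric group on 5 letters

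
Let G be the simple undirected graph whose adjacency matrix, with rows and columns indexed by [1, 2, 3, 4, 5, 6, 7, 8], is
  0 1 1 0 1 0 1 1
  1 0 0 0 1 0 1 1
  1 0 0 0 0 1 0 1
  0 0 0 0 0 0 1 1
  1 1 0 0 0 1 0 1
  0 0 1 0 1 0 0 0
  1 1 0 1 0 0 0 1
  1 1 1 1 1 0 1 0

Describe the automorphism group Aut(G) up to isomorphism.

1

The degree sequence is [5, 4, 3, 2, 4, 2, 4, 6]. Checking the degree-preserving permutations of the vertex set shows that none except the identity preserves every edge, so Aut(G) is trivial.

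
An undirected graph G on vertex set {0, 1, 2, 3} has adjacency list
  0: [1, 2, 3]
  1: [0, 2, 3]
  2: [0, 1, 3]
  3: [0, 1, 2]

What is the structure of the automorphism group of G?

Every vertex has degree 3, so G is the complete graph K_4. Any permutation of the 4 vertices preserves K_4, so Aut(K_4) = S_4 of order 4! = 24.

the symmetric group on 4 letters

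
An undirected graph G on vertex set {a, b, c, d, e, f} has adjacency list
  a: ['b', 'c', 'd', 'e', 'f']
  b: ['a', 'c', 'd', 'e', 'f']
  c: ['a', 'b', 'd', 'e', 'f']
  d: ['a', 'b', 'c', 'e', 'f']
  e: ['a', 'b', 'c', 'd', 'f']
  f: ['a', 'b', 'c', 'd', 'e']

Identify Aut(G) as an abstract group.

S_6

All 6 vertices are pairwise adjacent: G = K_6. Any permutation of the 6 vertices preserves K_6, so Aut(K_6) = S_6 of order 6! = 720.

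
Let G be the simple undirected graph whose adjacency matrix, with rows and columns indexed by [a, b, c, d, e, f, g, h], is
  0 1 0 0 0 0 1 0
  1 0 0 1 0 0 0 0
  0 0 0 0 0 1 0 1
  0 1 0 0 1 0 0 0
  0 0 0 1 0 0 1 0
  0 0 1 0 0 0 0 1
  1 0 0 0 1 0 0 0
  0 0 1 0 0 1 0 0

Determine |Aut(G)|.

60

G has two connected components, {a, b, d, e, g} and {c, f, h}; each is 2-regular, so G = C_5 ⊔ C_3. The components are non-isomorphic (different sizes), so Aut(G) = Aut(C_3) × Aut(C_5) = D_3 × D_5 of order 6·10 = 60.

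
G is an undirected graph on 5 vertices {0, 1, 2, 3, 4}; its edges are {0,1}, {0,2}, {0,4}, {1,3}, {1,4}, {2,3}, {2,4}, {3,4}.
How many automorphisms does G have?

8

Vertex 4 is the unique vertex of degree 4; the remaining 4 vertices each have degree 3 and induce a cycle, so G is the wheel on 5 vertices with hub 4. Every automorphism fixes the hub and acts on the rim 4-cycle, so Aut(G) ≅ Aut(C_4) = D_4 of order 8.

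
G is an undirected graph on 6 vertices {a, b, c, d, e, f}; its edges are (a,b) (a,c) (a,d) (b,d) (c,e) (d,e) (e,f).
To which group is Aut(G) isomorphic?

1

The degree sequence is [3, 2, 2, 3, 3, 1]. Checking the degree-preserving permutations of the vertex set shows that none except the identity preserves every edge, so Aut(G) is trivial.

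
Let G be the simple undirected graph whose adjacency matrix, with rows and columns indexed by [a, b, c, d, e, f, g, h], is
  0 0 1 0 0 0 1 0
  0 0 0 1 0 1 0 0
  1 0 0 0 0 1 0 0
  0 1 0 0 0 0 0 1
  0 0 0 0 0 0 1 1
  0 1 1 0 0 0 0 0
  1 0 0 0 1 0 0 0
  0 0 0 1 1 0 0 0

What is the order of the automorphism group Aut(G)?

16

G is 2-regular and connected on 8 vertices, i.e. the cycle C_8. The automorphisms of the 8-cycle are exactly the symmetries of a regular 8-gon: the dihedral group D_8, |D_8| = 16.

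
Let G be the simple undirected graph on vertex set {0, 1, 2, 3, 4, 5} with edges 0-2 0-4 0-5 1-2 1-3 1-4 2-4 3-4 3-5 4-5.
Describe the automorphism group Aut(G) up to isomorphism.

the dihedral group of order 10

Vertex 4 is the unique vertex of degree 5; the remaining 5 vertices each have degree 3 and induce a cycle, so G is the wheel on 6 vertices with hub 4. Every automorphism fixes the hub and acts on the rim 5-cycle, so Aut(G) ≅ Aut(C_5) = D_5 of order 10.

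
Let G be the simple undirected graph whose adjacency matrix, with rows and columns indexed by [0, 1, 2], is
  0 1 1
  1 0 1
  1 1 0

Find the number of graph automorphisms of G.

All 3 vertices are pairwise adjacent: G = K_3. Every bijection on the vertex set is an automorphism of K_3; hence Aut(K_3) ≅ S_3, order 6.

6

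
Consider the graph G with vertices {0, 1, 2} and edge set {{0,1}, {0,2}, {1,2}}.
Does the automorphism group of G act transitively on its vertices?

All 3 vertices are pairwise adjacent: G = K_3. Any permutation of the 3 vertices preserves K_3, so Aut(K_3) = S_3 of order 3! = 6. This group acts transitively on the 3 vertices.

Yes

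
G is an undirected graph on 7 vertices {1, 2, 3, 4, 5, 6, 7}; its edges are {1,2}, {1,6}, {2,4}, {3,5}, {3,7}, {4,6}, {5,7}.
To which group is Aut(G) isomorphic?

G has two connected components, {1, 2, 4, 6} and {3, 5, 7}; each is 2-regular, so G = C_4 ⊔ C_3. No automorphism exchanges components of different sizes, hence Aut(G) is the direct product D_3 × D_4, order 48.

D_3 × D_4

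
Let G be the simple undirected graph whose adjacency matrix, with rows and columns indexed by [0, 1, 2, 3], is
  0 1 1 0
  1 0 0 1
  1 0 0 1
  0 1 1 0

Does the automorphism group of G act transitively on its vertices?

Yes

G is 2-regular and connected on 4 vertices, i.e. the cycle C_4. C_4 has 4 rotations and 4 reflections, so Aut(C_4) ≅ D_4 of order 8. This group acts transitively on the 4 vertices.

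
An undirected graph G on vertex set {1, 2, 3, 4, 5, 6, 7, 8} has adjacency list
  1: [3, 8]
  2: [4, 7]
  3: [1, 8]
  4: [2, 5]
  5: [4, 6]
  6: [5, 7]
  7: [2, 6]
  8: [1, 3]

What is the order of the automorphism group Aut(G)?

G has two connected components, {2, 4, 5, 6, 7} and {1, 3, 8}; each is 2-regular, so G = C_5 ⊔ C_3. The components are non-isomorphic (different sizes), so Aut(G) = Aut(C_5) × Aut(C_3) = D_5 × D_3 of order 10·6 = 60.

60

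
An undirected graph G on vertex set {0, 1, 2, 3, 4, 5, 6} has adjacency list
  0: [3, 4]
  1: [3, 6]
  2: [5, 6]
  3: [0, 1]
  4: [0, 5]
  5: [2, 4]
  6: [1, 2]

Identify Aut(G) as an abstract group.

G is 2-regular and connected on 7 vertices, i.e. the cycle C_7. The automorphisms of the 7-cycle are exactly the symmetries of a regular 7-gon: the dihedral group D_7, |D_7| = 14.

D_7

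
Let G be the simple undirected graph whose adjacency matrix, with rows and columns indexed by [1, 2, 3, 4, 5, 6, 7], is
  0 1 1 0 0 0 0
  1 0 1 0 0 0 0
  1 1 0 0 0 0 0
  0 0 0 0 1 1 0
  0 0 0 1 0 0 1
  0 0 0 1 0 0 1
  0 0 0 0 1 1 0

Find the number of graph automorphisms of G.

48

G has two connected components, {4, 5, 6, 7} and {1, 2, 3}; each is 2-regular, so G = C_4 ⊔ C_3. No automorphism exchanges components of different sizes, hence Aut(G) is the direct product D_4 × D_3, order 48.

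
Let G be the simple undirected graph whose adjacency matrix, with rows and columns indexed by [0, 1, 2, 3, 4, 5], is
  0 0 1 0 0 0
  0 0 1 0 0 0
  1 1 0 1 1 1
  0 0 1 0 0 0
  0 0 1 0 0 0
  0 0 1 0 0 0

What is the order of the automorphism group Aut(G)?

Vertex 2 has degree 5 and every other vertex has degree 1, so G is the star K_{1,5} with centre 2. Any automorphism fixes the centre and permutes the 5 leaves freely, so Aut(G) ≅ S_5 of order 5! = 120.

120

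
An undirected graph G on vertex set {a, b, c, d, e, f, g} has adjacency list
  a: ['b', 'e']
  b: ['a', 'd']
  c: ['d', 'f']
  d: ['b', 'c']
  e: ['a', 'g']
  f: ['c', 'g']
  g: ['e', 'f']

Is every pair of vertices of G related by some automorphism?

Every vertex has degree 2 and the graph is connected, so G is the 7-cycle C_7. C_7 has 7 rotations and 7 reflections, so Aut(C_7) ≅ D_7 of order 14. This group acts transitively on the 7 vertices.

Yes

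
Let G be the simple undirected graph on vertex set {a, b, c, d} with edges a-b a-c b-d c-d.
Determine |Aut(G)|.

8

G is 2-regular and bipartite with parts {a, d} and {b, c} (each part is independent and every cross-pair is an edge), so G = K_{2,2}. Each part can be permuted independently (S_2 × S_2) and the two equal-size parts can also be swapped, giving (S_2 × S_2) ⋊ Z_2 of order 2·(2!)² = 8.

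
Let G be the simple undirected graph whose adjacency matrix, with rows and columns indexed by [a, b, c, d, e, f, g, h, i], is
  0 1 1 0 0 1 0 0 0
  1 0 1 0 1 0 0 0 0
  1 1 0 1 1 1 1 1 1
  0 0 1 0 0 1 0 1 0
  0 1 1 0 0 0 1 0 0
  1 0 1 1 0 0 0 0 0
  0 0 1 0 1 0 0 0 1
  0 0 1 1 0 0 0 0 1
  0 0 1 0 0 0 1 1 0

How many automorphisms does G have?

Vertex c is the unique vertex of degree 8; the remaining 8 vertices each have degree 3 and induce a cycle, so G is the wheel on 9 vertices with hub c. Every automorphism fixes the hub and acts on the rim 8-cycle, so Aut(G) ≅ Aut(C_8) = D_8 of order 16.

16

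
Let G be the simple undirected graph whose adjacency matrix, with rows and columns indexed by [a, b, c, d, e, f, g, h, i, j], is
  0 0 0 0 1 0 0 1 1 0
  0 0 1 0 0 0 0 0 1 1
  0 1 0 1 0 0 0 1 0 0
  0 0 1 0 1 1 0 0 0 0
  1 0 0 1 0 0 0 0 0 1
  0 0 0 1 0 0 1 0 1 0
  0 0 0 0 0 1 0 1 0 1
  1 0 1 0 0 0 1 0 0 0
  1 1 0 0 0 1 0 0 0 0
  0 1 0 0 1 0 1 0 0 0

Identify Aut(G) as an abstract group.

G is 3-regular on 10 vertices with no triangles and no 4-cycles (girth 5): this is the Petersen graph. It is a classical fact that the Petersen graph has automorphism group S_5 (order 120), arising from its description as the Kneser graph K(5,2).

S_5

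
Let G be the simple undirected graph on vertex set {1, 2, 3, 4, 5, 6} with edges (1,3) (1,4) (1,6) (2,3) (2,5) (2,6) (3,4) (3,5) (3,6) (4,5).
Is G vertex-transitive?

Vertex 3 is the only vertex of degree 5, so every automorphism fixes it; G is not vertex-transitive.

No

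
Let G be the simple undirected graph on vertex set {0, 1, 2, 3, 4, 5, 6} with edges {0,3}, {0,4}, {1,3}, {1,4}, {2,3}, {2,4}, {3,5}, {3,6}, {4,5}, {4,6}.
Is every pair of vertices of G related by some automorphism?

No

Automorphisms preserve degree, but G has vertices of degree 2 and vertices of degree 5; no automorphism maps one to the other, so G is not vertex-transitive.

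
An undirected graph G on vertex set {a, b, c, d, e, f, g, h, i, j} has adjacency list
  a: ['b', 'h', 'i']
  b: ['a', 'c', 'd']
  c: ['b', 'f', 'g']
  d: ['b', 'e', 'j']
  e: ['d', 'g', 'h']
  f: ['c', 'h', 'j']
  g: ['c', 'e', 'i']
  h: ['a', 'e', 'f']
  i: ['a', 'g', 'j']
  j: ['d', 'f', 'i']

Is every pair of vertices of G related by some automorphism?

Yes

G is 3-regular on 10 vertices with no triangles and no 4-cycles (girth 5): this is the Petersen graph. It is a classical fact that the Petersen graph has automorphism group S_5 (order 120), arising from its description as the Kneser graph K(5,2). Under this action every vertex can be carried to every other, so G is vertex-transitive.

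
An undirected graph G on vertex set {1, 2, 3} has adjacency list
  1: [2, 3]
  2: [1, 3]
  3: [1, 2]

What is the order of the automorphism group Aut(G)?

6

All 3 vertices are pairwise adjacent: G = K_3. Every bijection on the vertex set is an automorphism of K_3; hence Aut(K_3) ≅ S_3, order 6.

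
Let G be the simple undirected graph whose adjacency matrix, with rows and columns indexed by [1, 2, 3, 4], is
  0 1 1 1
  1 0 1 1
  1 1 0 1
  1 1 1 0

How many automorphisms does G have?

All 4 vertices are pairwise adjacent: G = K_4. Any permutation of the 4 vertices preserves K_4, so Aut(K_4) = S_4 of order 4! = 24.

24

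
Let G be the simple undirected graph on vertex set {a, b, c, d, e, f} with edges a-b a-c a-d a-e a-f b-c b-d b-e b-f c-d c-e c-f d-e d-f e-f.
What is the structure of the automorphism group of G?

S_6

Every vertex has degree 5, so G is the complete graph K_6. Every bijection on the vertex set is an automorphism of K_6; hence Aut(K_6) ≅ S_6, order 720.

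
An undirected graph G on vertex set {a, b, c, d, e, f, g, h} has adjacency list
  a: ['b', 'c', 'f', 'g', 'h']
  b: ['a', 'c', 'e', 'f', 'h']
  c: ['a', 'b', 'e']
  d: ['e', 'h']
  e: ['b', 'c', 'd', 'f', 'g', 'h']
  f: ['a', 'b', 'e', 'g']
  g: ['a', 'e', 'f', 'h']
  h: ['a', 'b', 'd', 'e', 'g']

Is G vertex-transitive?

Vertex c is the only vertex of degree 3, so every automorphism fixes it; G is not vertex-transitive.

No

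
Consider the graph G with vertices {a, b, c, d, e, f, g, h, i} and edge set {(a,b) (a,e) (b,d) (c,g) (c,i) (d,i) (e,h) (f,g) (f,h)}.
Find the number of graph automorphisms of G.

Every vertex has degree 2 and the graph is connected, so G is the 9-cycle C_9. C_9 has 9 rotations and 9 reflections, so Aut(C_9) ≅ D_9 of order 18.

18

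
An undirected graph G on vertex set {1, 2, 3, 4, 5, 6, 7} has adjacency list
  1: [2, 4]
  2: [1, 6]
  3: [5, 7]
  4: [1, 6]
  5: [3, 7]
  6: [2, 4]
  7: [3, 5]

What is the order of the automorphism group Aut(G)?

48

G has two connected components, {1, 2, 4, 6} and {3, 5, 7}; each is 2-regular, so G = C_4 ⊔ C_3. The components are non-isomorphic (different sizes), so Aut(G) = Aut(C_4) × Aut(C_3) = D_4 × D_3 of order 8·6 = 48.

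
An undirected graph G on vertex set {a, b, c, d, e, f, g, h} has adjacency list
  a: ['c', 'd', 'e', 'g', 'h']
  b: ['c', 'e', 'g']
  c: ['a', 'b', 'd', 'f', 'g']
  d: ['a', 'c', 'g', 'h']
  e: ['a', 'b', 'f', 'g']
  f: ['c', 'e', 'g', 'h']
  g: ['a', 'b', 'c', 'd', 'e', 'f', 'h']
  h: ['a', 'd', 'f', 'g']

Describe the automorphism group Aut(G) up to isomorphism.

1

The degree sequence is [5, 3, 5, 4, 4, 4, 7, 4]. Checking the degree-preserving permutations of the vertex set shows that none except the identity preserves every edge, so Aut(G) is trivial.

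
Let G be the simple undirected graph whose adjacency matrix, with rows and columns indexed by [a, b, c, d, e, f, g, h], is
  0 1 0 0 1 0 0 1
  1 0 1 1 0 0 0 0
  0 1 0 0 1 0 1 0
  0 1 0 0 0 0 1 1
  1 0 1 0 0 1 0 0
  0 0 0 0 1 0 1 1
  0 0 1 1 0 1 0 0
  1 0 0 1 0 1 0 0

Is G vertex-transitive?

Yes

G is 3-regular and bipartite on 2^3 = 8 vertices with girth 4; it is the hypercube graph Q_3. The symmetry group of the 3-cube is the hyperoctahedral group B_3 = Z_2 ≀ S_3, of order 2^3·3! = 48. This group acts transitively on the 8 vertices.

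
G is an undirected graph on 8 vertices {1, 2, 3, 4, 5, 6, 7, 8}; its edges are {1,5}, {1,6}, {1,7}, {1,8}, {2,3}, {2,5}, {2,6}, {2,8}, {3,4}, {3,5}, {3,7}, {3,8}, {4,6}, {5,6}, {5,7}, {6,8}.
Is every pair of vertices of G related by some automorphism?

No

Vertex 4 is the only vertex of degree 2, so every automorphism fixes it; G is not vertex-transitive.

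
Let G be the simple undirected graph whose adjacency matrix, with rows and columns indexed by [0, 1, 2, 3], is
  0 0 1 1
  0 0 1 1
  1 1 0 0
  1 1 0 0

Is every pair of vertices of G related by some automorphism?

Yes

G is 2-regular and bipartite on 2^2 = 4 vertices with girth 4; it is the hypercube graph Q_2. The symmetry group of the 2-cube is the hyperoctahedral group B_2 = Z_2 ≀ S_2, of order 2^2·2! = 8. This group acts transitively on the 4 vertices.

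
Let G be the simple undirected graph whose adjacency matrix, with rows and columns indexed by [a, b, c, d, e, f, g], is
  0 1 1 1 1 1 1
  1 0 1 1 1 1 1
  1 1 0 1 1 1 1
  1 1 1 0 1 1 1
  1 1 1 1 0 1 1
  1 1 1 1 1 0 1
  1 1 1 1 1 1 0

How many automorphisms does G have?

5040

Every vertex has degree 6, so G is the complete graph K_7. Every bijection on the vertex set is an automorphism of K_7; hence Aut(K_7) ≅ S_7, order 5040.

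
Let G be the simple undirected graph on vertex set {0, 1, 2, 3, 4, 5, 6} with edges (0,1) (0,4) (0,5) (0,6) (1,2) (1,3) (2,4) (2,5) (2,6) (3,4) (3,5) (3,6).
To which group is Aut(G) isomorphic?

The vertices split by degree into {0, 2, 3} (degree 4) and {1, 4, 5, 6} (degree 3); every edge runs between the two parts, so G is the complete bipartite graph K_{3,4}. Automorphisms preserve the bipartition setwise (since the parts differ in size) and act as S_4 × S_3 within it; |Aut| = 144.

S_4 × S_3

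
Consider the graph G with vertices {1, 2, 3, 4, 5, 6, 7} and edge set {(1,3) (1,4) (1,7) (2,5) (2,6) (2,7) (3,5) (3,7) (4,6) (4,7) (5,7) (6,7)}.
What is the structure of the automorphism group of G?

Vertex 7 is the unique vertex of degree 6; the remaining 6 vertices each have degree 3 and induce a cycle, so G is the wheel on 7 vertices with hub 7. With the hub fixed, the remaining symmetry is that of the rim cycle C_6, giving the dihedral group D_6.

the dihedral group of order 12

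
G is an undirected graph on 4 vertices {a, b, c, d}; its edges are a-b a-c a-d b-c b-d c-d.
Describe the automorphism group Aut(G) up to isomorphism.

the symmetric group on 4 letters

Every vertex has degree 3, so G is the complete graph K_4. Any permutation of the 4 vertices preserves K_4, so Aut(K_4) = S_4 of order 4! = 24.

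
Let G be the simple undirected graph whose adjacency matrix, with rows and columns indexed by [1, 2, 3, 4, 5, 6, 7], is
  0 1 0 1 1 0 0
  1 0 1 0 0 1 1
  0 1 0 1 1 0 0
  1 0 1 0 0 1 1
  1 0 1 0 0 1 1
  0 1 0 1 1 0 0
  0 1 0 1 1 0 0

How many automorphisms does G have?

144

The vertices split by degree into {2, 4, 5} (degree 4) and {1, 3, 6, 7} (degree 3); every edge runs between the two parts, so G is the complete bipartite graph K_{3,4}. Automorphisms preserve the bipartition setwise (since the parts differ in size) and act as S_3 × S_4 within it; |Aut| = 144.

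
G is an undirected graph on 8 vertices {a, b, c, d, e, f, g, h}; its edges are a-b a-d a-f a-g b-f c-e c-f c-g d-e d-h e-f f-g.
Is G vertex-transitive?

No

Vertex a is the only vertex of degree 4, so every automorphism fixes it; G is not vertex-transitive.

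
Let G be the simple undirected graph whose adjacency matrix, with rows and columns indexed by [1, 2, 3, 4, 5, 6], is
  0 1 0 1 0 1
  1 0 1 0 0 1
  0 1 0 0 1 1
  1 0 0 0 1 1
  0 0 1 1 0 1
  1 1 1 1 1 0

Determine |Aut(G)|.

Vertex 6 is the unique vertex of degree 5; the remaining 5 vertices each have degree 3 and induce a cycle, so G is the wheel on 6 vertices with hub 6. Every automorphism fixes the hub and acts on the rim 5-cycle, so Aut(G) ≅ Aut(C_5) = D_5 of order 10.

10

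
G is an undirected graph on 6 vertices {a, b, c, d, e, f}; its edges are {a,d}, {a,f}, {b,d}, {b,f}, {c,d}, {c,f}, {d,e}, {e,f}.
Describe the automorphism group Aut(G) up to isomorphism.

The vertices split by degree into {d, f} (degree 4) and {a, b, c, e} (degree 2); every edge runs between the two parts, so G is the complete bipartite graph K_{2,4}. Automorphisms preserve the bipartition setwise (since the parts differ in size) and act as S_2 × S_4 within it; |Aut| = 48.

S_2 × S_4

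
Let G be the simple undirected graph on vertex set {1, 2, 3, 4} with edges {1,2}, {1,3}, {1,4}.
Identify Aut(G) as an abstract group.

S_3

Vertex 1 has degree 3 and every other vertex has degree 1, so G is the star K_{1,3} with centre 1. The 3 leaves are pairwise interchangeable while the centre is fixed, giving Aut(G) = S_3.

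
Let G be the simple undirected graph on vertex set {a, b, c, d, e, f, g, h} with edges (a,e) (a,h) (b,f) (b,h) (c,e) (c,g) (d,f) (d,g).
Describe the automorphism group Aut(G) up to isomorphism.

the dihedral group of order 16

Every vertex has degree 2 and the graph is connected, so G is the 8-cycle C_8. C_8 has 8 rotations and 8 reflections, so Aut(C_8) ≅ D_8 of order 16.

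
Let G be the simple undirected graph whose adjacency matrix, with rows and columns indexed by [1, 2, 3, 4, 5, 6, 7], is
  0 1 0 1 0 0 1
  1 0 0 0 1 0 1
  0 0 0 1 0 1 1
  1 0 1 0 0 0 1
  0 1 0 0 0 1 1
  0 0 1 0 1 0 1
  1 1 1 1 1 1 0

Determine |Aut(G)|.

12

Vertex 7 is the unique vertex of degree 6; the remaining 6 vertices each have degree 3 and induce a cycle, so G is the wheel on 7 vertices with hub 7. With the hub fixed, the remaining symmetry is that of the rim cycle C_6, giving the dihedral group D_6.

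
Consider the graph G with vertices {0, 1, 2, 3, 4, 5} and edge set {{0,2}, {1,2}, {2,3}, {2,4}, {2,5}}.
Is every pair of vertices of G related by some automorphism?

Vertex 2 is the only vertex of degree 5, so every automorphism fixes it; G is not vertex-transitive.

No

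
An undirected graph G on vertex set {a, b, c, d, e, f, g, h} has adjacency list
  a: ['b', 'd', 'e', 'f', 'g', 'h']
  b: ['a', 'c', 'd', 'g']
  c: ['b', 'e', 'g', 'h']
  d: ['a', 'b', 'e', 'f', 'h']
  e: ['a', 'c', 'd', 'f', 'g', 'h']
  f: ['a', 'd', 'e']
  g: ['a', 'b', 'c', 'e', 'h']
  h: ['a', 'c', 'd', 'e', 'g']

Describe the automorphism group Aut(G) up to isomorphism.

The degree sequence is [6, 4, 4, 5, 6, 3, 5, 5]. Checking the degree-preserving permutations of the vertex set shows that none except the identity preserves every edge, so Aut(G) is trivial.

the trivial group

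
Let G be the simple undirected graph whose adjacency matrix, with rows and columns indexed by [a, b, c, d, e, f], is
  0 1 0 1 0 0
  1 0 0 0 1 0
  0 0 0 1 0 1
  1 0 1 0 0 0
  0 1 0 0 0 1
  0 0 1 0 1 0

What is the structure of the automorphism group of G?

Every vertex has degree 2 and the graph is connected, so G is the 6-cycle C_6. C_6 has 6 rotations and 6 reflections, so Aut(C_6) ≅ D_6 of order 12.

the dihedral group of order 12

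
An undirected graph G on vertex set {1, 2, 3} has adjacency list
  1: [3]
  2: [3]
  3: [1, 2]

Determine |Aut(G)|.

The degree sequence is [1, 1, 2]; the two degree-1 vertices 1 and 2 are the ends of a path, so G = P_3. The only nontrivial automorphism of a path is the end-to-end reflection, so Aut(G) ≅ Z_2.

2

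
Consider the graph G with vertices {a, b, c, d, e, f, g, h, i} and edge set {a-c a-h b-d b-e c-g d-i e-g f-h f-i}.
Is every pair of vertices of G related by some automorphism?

G is 2-regular and connected on 9 vertices, i.e. the cycle C_9. C_9 has 9 rotations and 9 reflections, so Aut(C_9) ≅ D_9 of order 18. Under this action every vertex can be carried to every other, so G is vertex-transitive.

Yes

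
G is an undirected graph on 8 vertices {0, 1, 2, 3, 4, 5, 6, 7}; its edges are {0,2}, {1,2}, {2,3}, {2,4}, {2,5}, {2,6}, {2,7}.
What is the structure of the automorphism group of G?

Vertex 2 has degree 7 and every other vertex has degree 1, so G is the star K_{1,7} with centre 2. Any automorphism fixes the centre and permutes the 7 leaves freely, so Aut(G) ≅ S_7 of order 7! = 5040.

S_7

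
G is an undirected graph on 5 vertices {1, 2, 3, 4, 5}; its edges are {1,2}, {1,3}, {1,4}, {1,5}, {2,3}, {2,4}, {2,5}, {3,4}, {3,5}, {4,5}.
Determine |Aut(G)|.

120

Every vertex has degree 4, so G is the complete graph K_5. Every bijection on the vertex set is an automorphism of K_5; hence Aut(K_5) ≅ S_5, order 120.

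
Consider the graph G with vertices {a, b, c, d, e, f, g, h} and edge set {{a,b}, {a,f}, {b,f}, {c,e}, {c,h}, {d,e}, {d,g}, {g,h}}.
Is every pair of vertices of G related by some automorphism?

No

G has two connected components, {c, d, e, g, h} and {a, b, f}; each is 2-regular, so G = C_5 ⊔ C_3. The orbit of a under Aut(G) is {a, b, f}, which does not contain c, so G is not vertex-transitive.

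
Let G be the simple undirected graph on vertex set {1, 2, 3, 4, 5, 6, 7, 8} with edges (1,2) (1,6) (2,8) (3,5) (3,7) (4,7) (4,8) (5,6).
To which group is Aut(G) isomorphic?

Every vertex has degree 2 and the graph is connected, so G is the 8-cycle C_8. The automorphisms of the 8-cycle are exactly the symmetries of a regular 8-gon: the dihedral group D_8, |D_8| = 16.

the dihedral group of order 16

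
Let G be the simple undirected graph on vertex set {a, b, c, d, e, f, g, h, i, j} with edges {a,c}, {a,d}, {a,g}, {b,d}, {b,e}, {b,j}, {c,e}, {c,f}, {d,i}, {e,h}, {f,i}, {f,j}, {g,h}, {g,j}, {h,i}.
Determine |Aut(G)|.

G is 3-regular on 10 vertices with no triangles and no 4-cycles (girth 5): this is the Petersen graph. It is a classical fact that the Petersen graph has automorphism group S_5 (order 120), arising from its description as the Kneser graph K(5,2).

120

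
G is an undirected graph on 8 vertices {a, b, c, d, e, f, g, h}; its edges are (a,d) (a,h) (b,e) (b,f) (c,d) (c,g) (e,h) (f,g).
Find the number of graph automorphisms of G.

16

Every vertex has degree 2 and the graph is connected, so G is the 8-cycle C_8. C_8 has 8 rotations and 8 reflections, so Aut(C_8) ≅ D_8 of order 16.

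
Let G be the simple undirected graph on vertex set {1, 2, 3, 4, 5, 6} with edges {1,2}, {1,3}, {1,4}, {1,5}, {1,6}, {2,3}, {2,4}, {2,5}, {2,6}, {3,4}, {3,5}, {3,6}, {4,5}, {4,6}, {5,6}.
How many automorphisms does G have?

All 6 vertices are pairwise adjacent: G = K_6. Any permutation of the 6 vertices preserves K_6, so Aut(K_6) = S_6 of order 6! = 720.

720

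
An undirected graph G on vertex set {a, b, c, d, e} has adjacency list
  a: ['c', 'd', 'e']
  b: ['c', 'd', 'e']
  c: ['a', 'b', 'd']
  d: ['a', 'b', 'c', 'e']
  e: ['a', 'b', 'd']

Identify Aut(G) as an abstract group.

Vertex d is the unique vertex of degree 4; the remaining 4 vertices each have degree 3 and induce a cycle, so G is the wheel on 5 vertices with hub d. With the hub fixed, the remaining symmetry is that of the rim cycle C_4, giving the dihedral group D_4.

D_4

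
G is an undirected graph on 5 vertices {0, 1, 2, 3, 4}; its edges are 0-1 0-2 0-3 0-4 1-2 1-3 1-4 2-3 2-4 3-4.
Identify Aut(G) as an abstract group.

Every vertex has degree 4, so G is the complete graph K_5. Every bijection on the vertex set is an automorphism of K_5; hence Aut(K_5) ≅ S_5, order 120.

the symmetric group on 5 letters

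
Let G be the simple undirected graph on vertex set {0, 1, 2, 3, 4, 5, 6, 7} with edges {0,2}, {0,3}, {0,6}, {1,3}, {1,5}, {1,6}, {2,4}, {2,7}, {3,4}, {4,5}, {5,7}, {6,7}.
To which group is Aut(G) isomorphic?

G is 3-regular and bipartite on 2^3 = 8 vertices with girth 4; it is the hypercube graph Q_3. Aut(Q_3) consists of the signed permutations of the 3 coordinate axes: 3! permutations times 2^3 sign flips, so |Aut| = 2^3·3! = 48.

the hyperoctahedral group B_3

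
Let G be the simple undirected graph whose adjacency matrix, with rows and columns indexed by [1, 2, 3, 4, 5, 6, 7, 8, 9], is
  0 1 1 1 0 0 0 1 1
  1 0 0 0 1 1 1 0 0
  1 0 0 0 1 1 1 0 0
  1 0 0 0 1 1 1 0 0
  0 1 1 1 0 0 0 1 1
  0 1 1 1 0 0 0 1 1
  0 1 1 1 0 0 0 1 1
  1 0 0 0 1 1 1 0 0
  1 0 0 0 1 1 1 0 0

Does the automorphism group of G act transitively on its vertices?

No

Automorphisms preserve degree, but G has vertices of degree 4 and vertices of degree 5; no automorphism maps one to the other, so G is not vertex-transitive.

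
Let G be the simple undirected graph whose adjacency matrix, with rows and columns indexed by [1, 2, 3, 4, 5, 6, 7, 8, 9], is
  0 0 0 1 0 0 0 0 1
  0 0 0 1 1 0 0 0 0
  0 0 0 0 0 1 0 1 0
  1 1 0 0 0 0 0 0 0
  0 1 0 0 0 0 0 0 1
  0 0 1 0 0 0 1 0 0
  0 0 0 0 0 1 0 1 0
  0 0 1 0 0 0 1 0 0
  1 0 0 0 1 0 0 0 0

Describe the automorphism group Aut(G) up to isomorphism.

G has two connected components, {1, 2, 4, 5, 9} and {3, 6, 7, 8}; each is 2-regular, so G = C_5 ⊔ C_4. The components are non-isomorphic (different sizes), so Aut(G) = Aut(C_4) × Aut(C_5) = D_4 × D_5 of order 8·10 = 80.

D_4 × D_5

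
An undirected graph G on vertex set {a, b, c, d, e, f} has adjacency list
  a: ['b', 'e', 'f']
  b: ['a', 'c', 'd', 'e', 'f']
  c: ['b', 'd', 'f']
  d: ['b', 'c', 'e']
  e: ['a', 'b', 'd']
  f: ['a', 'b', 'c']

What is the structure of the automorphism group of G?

Vertex b is the unique vertex of degree 5; the remaining 5 vertices each have degree 3 and induce a cycle, so G is the wheel on 6 vertices with hub b. Every automorphism fixes the hub and acts on the rim 5-cycle, so Aut(G) ≅ Aut(C_5) = D_5 of order 10.

D_5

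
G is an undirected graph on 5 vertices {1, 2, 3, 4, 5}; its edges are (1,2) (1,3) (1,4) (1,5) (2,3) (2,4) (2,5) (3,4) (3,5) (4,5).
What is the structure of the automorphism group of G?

S_5

All 5 vertices are pairwise adjacent: G = K_5. Every bijection on the vertex set is an automorphism of K_5; hence Aut(K_5) ≅ S_5, order 120.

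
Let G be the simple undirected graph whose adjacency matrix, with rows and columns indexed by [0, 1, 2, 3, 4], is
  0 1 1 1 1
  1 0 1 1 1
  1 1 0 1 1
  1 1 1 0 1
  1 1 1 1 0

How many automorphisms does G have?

All 5 vertices are pairwise adjacent: G = K_5. Every bijection on the vertex set is an automorphism of K_5; hence Aut(K_5) ≅ S_5, order 120.

120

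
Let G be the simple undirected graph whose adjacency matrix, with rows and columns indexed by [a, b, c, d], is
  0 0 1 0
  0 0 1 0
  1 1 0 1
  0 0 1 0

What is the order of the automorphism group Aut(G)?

Vertex c has degree 3 and every other vertex has degree 1, so G is the star K_{1,3} with centre c. The 3 leaves are pairwise interchangeable while the centre is fixed, giving Aut(G) = S_3.

6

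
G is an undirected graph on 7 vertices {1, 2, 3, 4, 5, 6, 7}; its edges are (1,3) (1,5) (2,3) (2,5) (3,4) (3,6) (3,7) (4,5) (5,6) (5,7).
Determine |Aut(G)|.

The vertices split by degree into {3, 5} (degree 5) and {1, 2, 4, 6, 7} (degree 2); every edge runs between the two parts, so G is the complete bipartite graph K_{2,5}. Automorphisms preserve the bipartition setwise (since the parts differ in size) and act as S_2 × S_5 within it; |Aut| = 240.

240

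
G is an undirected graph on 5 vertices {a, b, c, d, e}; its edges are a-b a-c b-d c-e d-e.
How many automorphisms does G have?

10

G is 2-regular and connected on 5 vertices, i.e. the cycle C_5. The automorphisms of the 5-cycle are exactly the symmetries of a regular 5-gon: the dihedral group D_5, |D_5| = 10.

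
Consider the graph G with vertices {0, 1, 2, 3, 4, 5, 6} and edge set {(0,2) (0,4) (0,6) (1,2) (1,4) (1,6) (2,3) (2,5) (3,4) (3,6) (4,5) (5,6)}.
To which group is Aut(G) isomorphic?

S_4 × S_3

The vertices split by degree into {2, 4, 6} (degree 4) and {0, 1, 3, 5} (degree 3); every edge runs between the two parts, so G is the complete bipartite graph K_{3,4}. Automorphisms preserve the bipartition setwise (since the parts differ in size) and act as S_4 × S_3 within it; |Aut| = 144.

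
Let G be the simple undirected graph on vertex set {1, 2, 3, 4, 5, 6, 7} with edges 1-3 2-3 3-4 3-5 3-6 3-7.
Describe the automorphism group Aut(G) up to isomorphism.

Vertex 3 has degree 6 and every other vertex has degree 1, so G is the star K_{1,6} with centre 3. Any automorphism fixes the centre and permutes the 6 leaves freely, so Aut(G) ≅ S_6 of order 6! = 720.

S_6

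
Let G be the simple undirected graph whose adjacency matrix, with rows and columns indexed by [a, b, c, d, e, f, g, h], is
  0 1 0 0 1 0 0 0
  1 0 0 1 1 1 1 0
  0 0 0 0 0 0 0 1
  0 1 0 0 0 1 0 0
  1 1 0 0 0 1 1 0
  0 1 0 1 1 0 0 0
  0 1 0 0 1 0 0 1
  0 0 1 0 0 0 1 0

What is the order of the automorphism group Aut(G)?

The degree sequence is [2, 5, 1, 2, 4, 3, 3, 2]. Checking the degree-preserving permutations of the vertex set shows that none except the identity preserves every edge, so Aut(G) is trivial.

1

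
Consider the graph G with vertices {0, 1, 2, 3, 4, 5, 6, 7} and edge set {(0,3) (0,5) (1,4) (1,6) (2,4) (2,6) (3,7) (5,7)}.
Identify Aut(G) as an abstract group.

G has two connected components, {0, 3, 5, 7} and {1, 2, 4, 6}; each is 2-regular, so G = C_4 ⊔ C_4. Aut of a disjoint union of two copies of C_4 is the wreath product D_4 ≀ Z_2, of order 2·8² = 128.

D_4 ≀ Z_2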